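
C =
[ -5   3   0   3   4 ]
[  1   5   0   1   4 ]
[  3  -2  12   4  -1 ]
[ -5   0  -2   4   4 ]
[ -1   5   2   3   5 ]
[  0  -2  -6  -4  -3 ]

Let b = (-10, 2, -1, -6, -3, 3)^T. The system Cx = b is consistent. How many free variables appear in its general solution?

Row reduce the augmented matrix [C | b].
R2 ← R2 + (1/5)·R1: [0, 28/5, 0, 8/5, 24/5, 0]
R3 ← R3 + (3/5)·R1: [0, -1/5, 12, 29/5, 7/5, -7]
R4 ← R4 − R1: [0, -3, -2, 1, 0, 4]
R5 ← R5 − (1/5)·R1: [0, 22/5, 2, 12/5, 21/5, -1]
R3 ← R3 + (1/28)·R2: [0, 0, 12, 41/7, 11/7, -7]
R4 ← R4 + (15/28)·R2: [0, 0, -2, 13/7, 18/7, 4]
R5 ← R5 − (11/14)·R2: [0, 0, 2, 8/7, 3/7, -1]
R6 ← R6 + (5/14)·R2: [0, 0, -6, -24/7, -9/7, 3]
R4 ← R4 + (1/6)·R3: [0, 0, 0, 17/6, 17/6, 17/6]
R5 ← R5 − (1/6)·R3: [0, 0, 0, 1/6, 1/6, 1/6]
R6 ← R6 + (1/2)·R3: [0, 0, 0, -1/2, -1/2, -1/2]
R5 ← R5 − (1/17)·R4: [0, 0, 0, 0, 0, 0]
R6 ← R6 + (3/17)·R4: [0, 0, 0, 0, 0, 0]
The echelon form has 4 nonzero rows, and every pivot lies in the first 5 columns, so rank(C) = rank([C|b]) = 4.
The system is consistent.
Free variables = (unknowns) − (rank) = 5 − 4 = 1.

1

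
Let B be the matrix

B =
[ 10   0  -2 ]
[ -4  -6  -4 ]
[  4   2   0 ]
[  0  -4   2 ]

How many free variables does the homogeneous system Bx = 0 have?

Row reduce to echelon form.
R2 ← R2 + (2/5)·R1: [0, -6, -24/5]
R3 ← R3 − (2/5)·R1: [0, 2, 4/5]
R3 ← R3 + (1/3)·R2: [0, 0, -4/5]
R4 ← R4 − (2/3)·R2: [0, 0, 26/5]
R4 ← R4 + (13/2)·R3: [0, 0, 0]
3 nonzero rows, so rank(B) = 3.
B has 3 columns; by rank–nullity, nullity = 3 − 3 = 0.

0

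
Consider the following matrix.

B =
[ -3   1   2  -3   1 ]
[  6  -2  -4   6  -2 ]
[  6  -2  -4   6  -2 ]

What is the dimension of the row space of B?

1

Row reduce to echelon form.
R2 ← R2 + (2)·R1: [0, 0, 0, 0, 0]
R3 ← R3 + (2)·R1: [0, 0, 0, 0, 0]
Echelon form has 1 nonzero row, so rank(B) = 1.
The row space has dimension equal to the rank: 1.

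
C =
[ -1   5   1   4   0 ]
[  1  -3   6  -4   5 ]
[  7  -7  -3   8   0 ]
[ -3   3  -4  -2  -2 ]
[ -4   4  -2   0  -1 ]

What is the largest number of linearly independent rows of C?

Row reduce to echelon form.
R2 ← R2 + R1: [0, 2, 7, 0, 5]
R3 ← R3 + (7)·R1: [0, 28, 4, 36, 0]
R4 ← R4 − (3)·R1: [0, -12, -7, -14, -2]
R5 ← R5 − (4)·R1: [0, -16, -6, -16, -1]
R3 ← R3 − (14)·R2: [0, 0, -94, 36, -70]
R4 ← R4 + (6)·R2: [0, 0, 35, -14, 28]
R5 ← R5 + (8)·R2: [0, 0, 50, -16, 39]
R4 ← R4 + (35/94)·R3: [0, 0, 0, -28/47, 91/47]
R5 ← R5 + (25/47)·R3: [0, 0, 0, 148/47, 83/47]
R5 ← R5 + (37/7)·R4: [0, 0, 0, 0, 12]
Echelon form has 5 nonzero rows, so rank(C) = 5.
The rank gives the maximum number of linearly independent rows: 5.

5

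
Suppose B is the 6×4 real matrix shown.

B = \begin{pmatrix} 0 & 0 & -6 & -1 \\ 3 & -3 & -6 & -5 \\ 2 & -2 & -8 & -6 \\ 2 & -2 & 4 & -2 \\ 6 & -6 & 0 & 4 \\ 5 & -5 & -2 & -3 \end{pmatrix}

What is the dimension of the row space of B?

Row reduce to echelon form.
Swap R1 ↔ R2
R3 ← R3 − (2/3)·R1: [0, 0, -4, -8/3]
R4 ← R4 − (2/3)·R1: [0, 0, 8, 4/3]
R5 ← R5 − (2)·R1: [0, 0, 12, 14]
R6 ← R6 − (5/3)·R1: [0, 0, 8, 16/3]
R3 ← R3 − (2/3)·R2: [0, 0, 0, -2]
R4 ← R4 + (4/3)·R2: [0, 0, 0, 0]
R5 ← R5 + (2)·R2: [0, 0, 0, 12]
R6 ← R6 + (4/3)·R2: [0, 0, 0, 4]
R5 ← R5 + (6)·R3: [0, 0, 0, 0]
R6 ← R6 + (2)·R3: [0, 0, 0, 0]
Echelon form has 3 nonzero rows, so rank(B) = 3.
The row space has dimension equal to the rank: 3.

3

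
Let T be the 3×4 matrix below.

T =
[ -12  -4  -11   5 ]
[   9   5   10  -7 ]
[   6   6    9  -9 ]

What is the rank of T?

Row reduce to echelon form.
R2 ← R2 + (3/4)·R1: [0, 2, 7/4, -13/4]
R3 ← R3 + (1/2)·R1: [0, 4, 7/2, -13/2]
R3 ← R3 − (2)·R2: [0, 0, 0, 0]
Echelon form has 2 nonzero rows, so rank(T) = 2.

2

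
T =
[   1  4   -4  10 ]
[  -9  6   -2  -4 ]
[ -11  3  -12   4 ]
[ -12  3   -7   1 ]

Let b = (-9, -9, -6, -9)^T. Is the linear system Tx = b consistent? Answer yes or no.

Row reduce the augmented matrix [T | b].
R2 ← R2 + (9)·R1: [0, 42, -38, 86, -90]
R3 ← R3 + (11)·R1: [0, 47, -56, 114, -105]
R4 ← R4 + (12)·R1: [0, 51, -55, 121, -117]
R3 ← R3 − (47/42)·R2: [0, 0, -283/21, 373/21, -30/7]
R4 ← R4 − (17/14)·R2: [0, 0, -62/7, 116/7, -54/7]
R4 ← R4 − (186/283)·R3: [0, 0, 0, 1386/283, -1386/283]
The echelon form has 4 nonzero rows, and every pivot lies in the first 4 columns, so rank(T) = rank([T|b]) = 4.
The system is consistent.

yes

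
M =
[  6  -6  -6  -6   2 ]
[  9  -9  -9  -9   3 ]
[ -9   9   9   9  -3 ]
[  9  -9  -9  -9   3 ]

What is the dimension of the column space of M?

Row reduce to echelon form.
R2 ← R2 − (3/2)·R1: [0, 0, 0, 0, 0]
R3 ← R3 + (3/2)·R1: [0, 0, 0, 0, 0]
R4 ← R4 − (3/2)·R1: [0, 0, 0, 0, 0]
Echelon form has 1 nonzero row, so rank(M) = 1.
The column space has dimension equal to the rank: 1.

1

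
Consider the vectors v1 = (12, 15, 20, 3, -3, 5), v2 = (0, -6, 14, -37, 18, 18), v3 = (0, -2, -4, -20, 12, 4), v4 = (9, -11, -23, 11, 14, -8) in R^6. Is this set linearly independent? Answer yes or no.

Form the matrix with these vectors as rows and row reduce.
R4 ← R4 − (3/4)·R1: [0, -89/4, -38, 35/4, 65/4, -47/4]
R3 ← R3 − (1/3)·R2: [0, 0, -26/3, -23/3, 6, -2]
R4 ← R4 − (89/24)·R2: [0, 0, -1079/12, 3503/24, -101/2, -157/2]
R4 ← R4 − (83/8)·R3: [0, 0, 0, 451/2, -451/4, -231/4]
4 nonzero rows, so the 4 vectors span a space of dimension 4.
Since 4 = 4, the vectors are linearly independent.

yes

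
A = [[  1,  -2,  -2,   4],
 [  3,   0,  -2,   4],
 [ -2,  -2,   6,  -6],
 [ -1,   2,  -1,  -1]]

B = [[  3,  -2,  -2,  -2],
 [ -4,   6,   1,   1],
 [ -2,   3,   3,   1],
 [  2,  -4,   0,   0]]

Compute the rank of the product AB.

First compute AB:
[[ 23, -36, -10,  -6],
 [ 21, -28, -12,  -8],
 [-22,  34,  20,   8],
 [-11,  15,   1,   3]]
Now row reduce the product.
R2 ← R2 − (21/23)·R1: [0, 112/23, -66/23, -58/23]
R3 ← R3 + (22/23)·R1: [0, -10/23, 240/23, 52/23]
R4 ← R4 + (11/23)·R1: [0, -51/23, -87/23, 3/23]
R3 ← R3 + (5/56)·R2: [0, 0, 285/28, 57/28]
R4 ← R4 + (51/112)·R2: [0, 0, -285/56, -57/56]
R4 ← R4 + (1/2)·R3: [0, 0, 0, 0]
3 nonzero rows, so rank(AB) = 3.

3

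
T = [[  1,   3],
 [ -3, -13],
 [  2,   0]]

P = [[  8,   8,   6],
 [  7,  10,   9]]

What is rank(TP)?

2

First compute TP:
[[ 29,  38,  33],
 [-115, -154, -135],
 [ 16,  16,  12]]
Now row reduce the product.
R2 ← R2 + (115/29)·R1: [0, -96/29, -120/29]
R3 ← R3 − (16/29)·R1: [0, -144/29, -180/29]
R3 ← R3 − (3/2)·R2: [0, 0, 0]
2 nonzero rows, so rank(TP) = 2.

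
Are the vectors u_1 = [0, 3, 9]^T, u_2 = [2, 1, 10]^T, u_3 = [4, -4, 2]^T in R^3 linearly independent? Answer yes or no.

no

Form the matrix with these vectors as rows and row reduce.
Swap R1 ↔ R2
R3 ← R3 − (2)·R1: [0, -6, -18]
R3 ← R3 + (2)·R2: [0, 0, 0]
2 nonzero rows, so the 3 vectors span a space of dimension 2.
Since 2 < 3, the vectors are linearly dependent.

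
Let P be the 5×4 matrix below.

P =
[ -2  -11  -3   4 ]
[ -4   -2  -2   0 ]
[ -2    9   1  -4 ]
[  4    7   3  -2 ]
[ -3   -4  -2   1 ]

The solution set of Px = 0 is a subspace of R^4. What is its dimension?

Row reduce to echelon form.
R2 ← R2 − (2)·R1: [0, 20, 4, -8]
R3 ← R3 − R1: [0, 20, 4, -8]
R4 ← R4 + (2)·R1: [0, -15, -3, 6]
R5 ← R5 − (3/2)·R1: [0, 25/2, 5/2, -5]
R3 ← R3 − R2: [0, 0, 0, 0]
R4 ← R4 + (3/4)·R2: [0, 0, 0, 0]
R5 ← R5 − (5/8)·R2: [0, 0, 0, 0]
2 nonzero rows, so rank(P) = 2.
P has 4 columns; by rank–nullity, nullity = 4 − 2 = 2.

2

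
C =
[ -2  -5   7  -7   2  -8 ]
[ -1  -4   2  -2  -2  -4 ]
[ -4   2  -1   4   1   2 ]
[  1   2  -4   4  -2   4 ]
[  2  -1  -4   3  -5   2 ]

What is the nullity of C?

Row reduce to echelon form.
R2 ← R2 − (1/2)·R1: [0, -3/2, -3/2, 3/2, -3, 0]
R3 ← R3 − (2)·R1: [0, 12, -15, 18, -3, 18]
R4 ← R4 + (1/2)·R1: [0, -1/2, -1/2, 1/2, -1, 0]
R5 ← R5 + R1: [0, -6, 3, -4, -3, -6]
R3 ← R3 + (8)·R2: [0, 0, -27, 30, -27, 18]
R4 ← R4 − (1/3)·R2: [0, 0, 0, 0, 0, 0]
R5 ← R5 − (4)·R2: [0, 0, 9, -10, 9, -6]
R5 ← R5 + (1/3)·R3: [0, 0, 0, 0, 0, 0]
3 nonzero rows, so rank(C) = 3.
C has 6 columns; by rank–nullity, nullity = 6 − 3 = 3.

3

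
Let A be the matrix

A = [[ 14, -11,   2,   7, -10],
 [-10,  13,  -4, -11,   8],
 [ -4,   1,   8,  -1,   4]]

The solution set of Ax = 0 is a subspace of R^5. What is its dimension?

Row reduce to echelon form.
R2 ← R2 + (5/7)·R1: [0, 36/7, -18/7, -6, 6/7]
R3 ← R3 + (2/7)·R1: [0, -15/7, 60/7, 1, 8/7]
R3 ← R3 + (5/12)·R2: [0, 0, 15/2, -3/2, 3/2]
3 nonzero rows, so rank(A) = 3.
A has 5 columns; by rank–nullity, nullity = 5 − 3 = 2.

2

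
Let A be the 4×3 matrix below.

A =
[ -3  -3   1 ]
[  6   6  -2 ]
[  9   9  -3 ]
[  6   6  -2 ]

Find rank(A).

1

Row reduce to echelon form.
R2 ← R2 + (2)·R1: [0, 0, 0]
R3 ← R3 + (3)·R1: [0, 0, 0]
R4 ← R4 + (2)·R1: [0, 0, 0]
Echelon form has 1 nonzero row, so rank(A) = 1.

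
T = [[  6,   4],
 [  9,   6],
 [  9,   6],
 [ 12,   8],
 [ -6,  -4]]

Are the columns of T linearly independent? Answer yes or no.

Row reduce T to echelon form.
R2 ← R2 − (3/2)·R1: [0, 0]
R3 ← R3 − (3/2)·R1: [0, 0]
R4 ← R4 − (2)·R1: [0, 0]
R5 ← R5 + R1: [0, 0]
1 pivot among 2 columns.
Only 1 < 2 pivot columns, so the columns are linearly dependent.

no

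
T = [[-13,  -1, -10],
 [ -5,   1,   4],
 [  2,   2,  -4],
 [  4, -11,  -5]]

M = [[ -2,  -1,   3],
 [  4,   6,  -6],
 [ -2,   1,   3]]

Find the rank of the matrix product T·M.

2

First compute TM:
[[ 42,  -3, -63],
 [  6,  15,  -9],
 [ 12,   6, -18],
 [-42, -75,  63]]
Now row reduce the product.
R2 ← R2 − (1/7)·R1: [0, 108/7, 0]
R3 ← R3 − (2/7)·R1: [0, 48/7, 0]
R4 ← R4 + R1: [0, -78, 0]
R3 ← R3 − (4/9)·R2: [0, 0, 0]
R4 ← R4 + (91/18)·R2: [0, 0, 0]
2 nonzero rows, so rank(TM) = 2.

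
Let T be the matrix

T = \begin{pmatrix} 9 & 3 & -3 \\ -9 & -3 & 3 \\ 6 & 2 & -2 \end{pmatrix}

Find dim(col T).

1

Row reduce to echelon form.
R2 ← R2 + R1: [0, 0, 0]
R3 ← R3 − (2/3)·R1: [0, 0, 0]
Echelon form has 1 nonzero row, so rank(T) = 1.
The column space has dimension equal to the rank: 1.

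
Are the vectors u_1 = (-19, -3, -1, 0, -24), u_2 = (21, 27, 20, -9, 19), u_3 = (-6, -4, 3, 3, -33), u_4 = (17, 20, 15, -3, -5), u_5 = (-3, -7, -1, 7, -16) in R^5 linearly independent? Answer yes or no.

Form the matrix with these vectors as rows and row reduce.
R2 ← R2 + (21/19)·R1: [0, 450/19, 359/19, -9, -143/19]
R3 ← R3 − (6/19)·R1: [0, -58/19, 63/19, 3, -483/19]
R4 ← R4 + (17/19)·R1: [0, 329/19, 268/19, -3, -503/19]
R5 ← R5 − (3/19)·R1: [0, -124/19, -16/19, 7, -232/19]
R3 ← R3 + (29/225)·R2: [0, 0, 1294/225, 46/25, -5938/225]
R4 ← R4 − (329/450)·R2: [0, 0, 131/450, 179/50, -9437/450]
R5 ← R5 + (62/225)·R2: [0, 0, 982/225, 113/25, -3214/225]
R4 ← R4 − (131/2588)·R3: [0, 0, 0, 2256/647, -12704/647]
R5 ← R5 − (491/647)·R3: [0, 0, 0, 2021/647, 3716/647]
R5 ← R5 − (43/48)·R4: [0, 0, 0, 0, 70/3]
5 nonzero rows, so the 5 vectors span a space of dimension 5.
Since 5 = 5, the vectors are linearly independent.

yes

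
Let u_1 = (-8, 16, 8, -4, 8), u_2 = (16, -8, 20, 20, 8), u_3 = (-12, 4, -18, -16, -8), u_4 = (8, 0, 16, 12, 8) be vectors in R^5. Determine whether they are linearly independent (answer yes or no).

no

Form the matrix with these vectors as rows and row reduce.
R2 ← R2 + (2)·R1: [0, 24, 36, 12, 24]
R3 ← R3 − (3/2)·R1: [0, -20, -30, -10, -20]
R4 ← R4 + R1: [0, 16, 24, 8, 16]
R3 ← R3 + (5/6)·R2: [0, 0, 0, 0, 0]
R4 ← R4 − (2/3)·R2: [0, 0, 0, 0, 0]
2 nonzero rows, so the 4 vectors span a space of dimension 2.
Since 2 < 4, the vectors are linearly dependent.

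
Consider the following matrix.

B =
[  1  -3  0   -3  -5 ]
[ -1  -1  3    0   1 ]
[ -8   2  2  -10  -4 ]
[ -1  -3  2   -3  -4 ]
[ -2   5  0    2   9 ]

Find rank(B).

5

Row reduce to echelon form.
R2 ← R2 + R1: [0, -4, 3, -3, -4]
R3 ← R3 + (8)·R1: [0, -22, 2, -34, -44]
R4 ← R4 + R1: [0, -6, 2, -6, -9]
R5 ← R5 + (2)·R1: [0, -1, 0, -4, -1]
R3 ← R3 − (11/2)·R2: [0, 0, -29/2, -35/2, -22]
R4 ← R4 − (3/2)·R2: [0, 0, -5/2, -3/2, -3]
R5 ← R5 − (1/4)·R2: [0, 0, -3/4, -13/4, 0]
R4 ← R4 − (5/29)·R3: [0, 0, 0, 44/29, 23/29]
R5 ← R5 − (3/58)·R3: [0, 0, 0, -68/29, 33/29]
R5 ← R5 + (17/11)·R4: [0, 0, 0, 0, 26/11]
Echelon form has 5 nonzero rows, so rank(B) = 5.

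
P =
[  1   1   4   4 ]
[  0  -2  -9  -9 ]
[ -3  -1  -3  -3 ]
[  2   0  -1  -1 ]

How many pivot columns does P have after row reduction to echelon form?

2

Row reduce to echelon form.
R3 ← R3 + (3)·R1: [0, 2, 9, 9]
R4 ← R4 − (2)·R1: [0, -2, -9, -9]
R3 ← R3 + R2: [0, 0, 0, 0]
R4 ← R4 − R2: [0, 0, 0, 0]
Echelon form has 2 nonzero rows, so rank(P) = 2.
Each nonzero row contributes one pivot column: 2 pivot columns.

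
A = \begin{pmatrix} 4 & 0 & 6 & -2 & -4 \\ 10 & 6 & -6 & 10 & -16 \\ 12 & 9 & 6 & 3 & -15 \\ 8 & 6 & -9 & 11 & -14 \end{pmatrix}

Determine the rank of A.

3

Row reduce to echelon form.
R2 ← R2 − (5/2)·R1: [0, 6, -21, 15, -6]
R3 ← R3 − (3)·R1: [0, 9, -12, 9, -3]
R4 ← R4 − (2)·R1: [0, 6, -21, 15, -6]
R3 ← R3 − (3/2)·R2: [0, 0, 39/2, -27/2, 6]
R4 ← R4 − R2: [0, 0, 0, 0, 0]
Echelon form has 3 nonzero rows, so rank(A) = 3.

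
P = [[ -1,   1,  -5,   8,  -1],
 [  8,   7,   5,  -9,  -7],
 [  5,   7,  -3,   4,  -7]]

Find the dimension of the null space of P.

3

Row reduce to echelon form.
R2 ← R2 + (8)·R1: [0, 15, -35, 55, -15]
R3 ← R3 + (5)·R1: [0, 12, -28, 44, -12]
R3 ← R3 − (4/5)·R2: [0, 0, 0, 0, 0]
2 nonzero rows, so rank(P) = 2.
P has 5 columns; by rank–nullity, nullity = 5 − 2 = 3.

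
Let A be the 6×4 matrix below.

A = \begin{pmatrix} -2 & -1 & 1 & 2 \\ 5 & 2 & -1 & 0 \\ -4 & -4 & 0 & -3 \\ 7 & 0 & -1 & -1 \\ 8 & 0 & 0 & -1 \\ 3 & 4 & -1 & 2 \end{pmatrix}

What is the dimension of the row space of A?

Row reduce to echelon form.
R2 ← R2 + (5/2)·R1: [0, -1/2, 3/2, 5]
R3 ← R3 − (2)·R1: [0, -2, -2, -7]
R4 ← R4 + (7/2)·R1: [0, -7/2, 5/2, 6]
R5 ← R5 + (4)·R1: [0, -4, 4, 7]
R6 ← R6 + (3/2)·R1: [0, 5/2, 1/2, 5]
R3 ← R3 − (4)·R2: [0, 0, -8, -27]
R4 ← R4 − (7)·R2: [0, 0, -8, -29]
R5 ← R5 − (8)·R2: [0, 0, -8, -33]
R6 ← R6 + (5)·R2: [0, 0, 8, 30]
R4 ← R4 − R3: [0, 0, 0, -2]
R5 ← R5 − R3: [0, 0, 0, -6]
R6 ← R6 + R3: [0, 0, 0, 3]
R5 ← R5 − (3)·R4: [0, 0, 0, 0]
R6 ← R6 + (3/2)·R4: [0, 0, 0, 0]
Echelon form has 4 nonzero rows, so rank(A) = 4.
The row space has dimension equal to the rank: 4.

4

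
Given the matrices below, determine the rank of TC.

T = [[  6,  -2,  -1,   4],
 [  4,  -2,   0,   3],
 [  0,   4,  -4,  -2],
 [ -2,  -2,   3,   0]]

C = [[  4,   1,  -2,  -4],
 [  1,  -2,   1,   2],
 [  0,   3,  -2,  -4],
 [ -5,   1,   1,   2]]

2

First compute TC:
[[  2,  11,  -8, -16],
 [ -1,  11,  -7, -14],
 [ 14, -22,  10,  20],
 [-10,  11,  -4,  -8]]
Now row reduce the product.
R2 ← R2 + (1/2)·R1: [0, 33/2, -11, -22]
R3 ← R3 − (7)·R1: [0, -99, 66, 132]
R4 ← R4 + (5)·R1: [0, 66, -44, -88]
R3 ← R3 + (6)·R2: [0, 0, 0, 0]
R4 ← R4 − (4)·R2: [0, 0, 0, 0]
2 nonzero rows, so rank(TC) = 2.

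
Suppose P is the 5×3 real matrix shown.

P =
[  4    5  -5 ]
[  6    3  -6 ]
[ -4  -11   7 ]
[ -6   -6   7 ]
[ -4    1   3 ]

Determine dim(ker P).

Row reduce to echelon form.
R2 ← R2 − (3/2)·R1: [0, -9/2, 3/2]
R3 ← R3 + R1: [0, -6, 2]
R4 ← R4 + (3/2)·R1: [0, 3/2, -1/2]
R5 ← R5 + R1: [0, 6, -2]
R3 ← R3 − (4/3)·R2: [0, 0, 0]
R4 ← R4 + (1/3)·R2: [0, 0, 0]
R5 ← R5 + (4/3)·R2: [0, 0, 0]
2 nonzero rows, so rank(P) = 2.
P has 3 columns; by rank–nullity, nullity = 3 − 2 = 1.

1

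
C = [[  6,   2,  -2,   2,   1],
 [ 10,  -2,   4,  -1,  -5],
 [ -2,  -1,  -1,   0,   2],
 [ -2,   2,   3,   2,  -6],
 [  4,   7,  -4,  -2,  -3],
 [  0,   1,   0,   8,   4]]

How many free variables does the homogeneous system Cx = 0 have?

Row reduce to echelon form.
R2 ← R2 − (5/3)·R1: [0, -16/3, 22/3, -13/3, -20/3]
R3 ← R3 + (1/3)·R1: [0, -1/3, -5/3, 2/3, 7/3]
R4 ← R4 + (1/3)·R1: [0, 8/3, 7/3, 8/3, -17/3]
R5 ← R5 − (2/3)·R1: [0, 17/3, -8/3, -10/3, -11/3]
R3 ← R3 − (1/16)·R2: [0, 0, -17/8, 15/16, 11/4]
R4 ← R4 + (1/2)·R2: [0, 0, 6, 1/2, -9]
R5 ← R5 + (17/16)·R2: [0, 0, 41/8, -127/16, -43/4]
R6 ← R6 + (3/16)·R2: [0, 0, 11/8, 115/16, 11/4]
R4 ← R4 + (48/17)·R3: [0, 0, 0, 107/34, -21/17]
R5 ← R5 + (41/17)·R3: [0, 0, 0, -193/34, -70/17]
R6 ← R6 + (11/17)·R3: [0, 0, 0, 265/34, 77/17]
R5 ← R5 + (193/107)·R4: [0, 0, 0, 0, -679/107]
R6 ← R6 − (265/107)·R4: [0, 0, 0, 0, 812/107]
R6 ← R6 + (116/97)·R5: [0, 0, 0, 0, 0]
5 nonzero rows, so rank(C) = 5.
C has 5 columns; by rank–nullity, nullity = 5 − 5 = 0.

0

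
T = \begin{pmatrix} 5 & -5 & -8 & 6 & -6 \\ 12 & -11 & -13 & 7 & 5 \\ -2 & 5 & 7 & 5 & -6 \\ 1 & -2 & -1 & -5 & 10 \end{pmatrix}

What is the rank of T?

3

Row reduce to echelon form.
R2 ← R2 − (12/5)·R1: [0, 1, 31/5, -37/5, 97/5]
R3 ← R3 + (2/5)·R1: [0, 3, 19/5, 37/5, -42/5]
R4 ← R4 − (1/5)·R1: [0, -1, 3/5, -31/5, 56/5]
R3 ← R3 − (3)·R2: [0, 0, -74/5, 148/5, -333/5]
R4 ← R4 + R2: [0, 0, 34/5, -68/5, 153/5]
R4 ← R4 + (17/37)·R3: [0, 0, 0, 0, 0]
Echelon form has 3 nonzero rows, so rank(T) = 3.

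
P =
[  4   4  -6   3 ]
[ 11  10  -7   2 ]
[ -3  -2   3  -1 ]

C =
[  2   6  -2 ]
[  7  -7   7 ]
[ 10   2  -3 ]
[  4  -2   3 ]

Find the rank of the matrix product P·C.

3

First compute PC:
[[-12, -22,  47],
 [ 30, -22,  75],
 [  6,   4, -20]]
Now row reduce the product.
R2 ← R2 + (5/2)·R1: [0, -77, 385/2]
R3 ← R3 + (1/2)·R1: [0, -7, 7/2]
R3 ← R3 − (1/11)·R2: [0, 0, -14]
3 nonzero rows, so rank(PC) = 3.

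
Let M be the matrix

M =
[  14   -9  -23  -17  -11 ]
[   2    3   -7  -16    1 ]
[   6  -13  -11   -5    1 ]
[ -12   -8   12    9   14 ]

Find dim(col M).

4

Row reduce to echelon form.
R2 ← R2 − (1/7)·R1: [0, 30/7, -26/7, -95/7, 18/7]
R3 ← R3 − (3/7)·R1: [0, -64/7, -8/7, 16/7, 40/7]
R4 ← R4 + (6/7)·R1: [0, -110/7, -54/7, -39/7, 32/7]
R3 ← R3 + (32/15)·R2: [0, 0, -136/15, -80/3, 56/5]
R4 ← R4 + (11/3)·R2: [0, 0, -64/3, -166/3, 14]
R4 ← R4 − (40/17)·R3: [0, 0, 0, 126/17, -210/17]
Echelon form has 4 nonzero rows, so rank(M) = 4.
The column space has dimension equal to the rank: 4.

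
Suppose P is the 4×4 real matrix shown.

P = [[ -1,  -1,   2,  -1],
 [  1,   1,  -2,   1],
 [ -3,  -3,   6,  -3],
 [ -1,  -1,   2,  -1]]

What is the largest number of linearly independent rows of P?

Row reduce to echelon form.
R2 ← R2 + R1: [0, 0, 0, 0]
R3 ← R3 − (3)·R1: [0, 0, 0, 0]
R4 ← R4 − R1: [0, 0, 0, 0]
Echelon form has 1 nonzero row, so rank(P) = 1.
The rank gives the maximum number of linearly independent rows: 1.

1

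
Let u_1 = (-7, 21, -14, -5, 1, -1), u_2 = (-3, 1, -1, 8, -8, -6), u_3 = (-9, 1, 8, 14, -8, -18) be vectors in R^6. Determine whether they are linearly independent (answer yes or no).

yes

Form the matrix with these vectors as rows and row reduce.
R2 ← R2 − (3/7)·R1: [0, -8, 5, 71/7, -59/7, -39/7]
R3 ← R3 − (9/7)·R1: [0, -26, 26, 143/7, -65/7, -117/7]
R3 ← R3 − (13/4)·R2: [0, 0, 39/4, -351/28, 507/28, 39/28]
3 nonzero rows, so the 3 vectors span a space of dimension 3.
Since 3 = 3, the vectors are linearly independent.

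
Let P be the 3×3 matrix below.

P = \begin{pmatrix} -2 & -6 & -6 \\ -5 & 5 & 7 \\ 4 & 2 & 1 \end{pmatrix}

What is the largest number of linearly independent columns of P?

2

Row reduce to echelon form.
R2 ← R2 − (5/2)·R1: [0, 20, 22]
R3 ← R3 + (2)·R1: [0, -10, -11]
R3 ← R3 + (1/2)·R2: [0, 0, 0]
Echelon form has 2 nonzero rows, so rank(P) = 2.
The rank gives the maximum number of linearly independent columns: 2.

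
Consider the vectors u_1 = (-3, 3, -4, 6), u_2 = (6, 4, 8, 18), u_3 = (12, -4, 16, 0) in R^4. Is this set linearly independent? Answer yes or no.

no

Form the matrix with these vectors as rows and row reduce.
R2 ← R2 + (2)·R1: [0, 10, 0, 30]
R3 ← R3 + (4)·R1: [0, 8, 0, 24]
R3 ← R3 − (4/5)·R2: [0, 0, 0, 0]
2 nonzero rows, so the 3 vectors span a space of dimension 2.
Since 2 < 3, the vectors are linearly dependent.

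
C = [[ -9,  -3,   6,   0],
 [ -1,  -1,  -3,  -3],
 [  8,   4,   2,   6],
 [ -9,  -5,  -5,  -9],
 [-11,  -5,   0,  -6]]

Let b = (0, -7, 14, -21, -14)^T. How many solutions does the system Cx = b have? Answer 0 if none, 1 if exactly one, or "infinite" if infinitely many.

infinite

Row reduce the augmented matrix [C | b].
R2 ← R2 − (1/9)·R1: [0, -2/3, -11/3, -3, -7]
R3 ← R3 + (8/9)·R1: [0, 4/3, 22/3, 6, 14]
R4 ← R4 − R1: [0, -2, -11, -9, -21]
R5 ← R5 − (11/9)·R1: [0, -4/3, -22/3, -6, -14]
R3 ← R3 + (2)·R2: [0, 0, 0, 0, 0]
R4 ← R4 − (3)·R2: [0, 0, 0, 0, 0]
R5 ← R5 − (2)·R2: [0, 0, 0, 0, 0]
The echelon form has 2 nonzero rows, and every pivot lies in the first 4 columns, so rank(C) = rank([C|b]) = 2.
The system is consistent.
rank = 2 < 4 unknowns, so there are infinitely many solutions.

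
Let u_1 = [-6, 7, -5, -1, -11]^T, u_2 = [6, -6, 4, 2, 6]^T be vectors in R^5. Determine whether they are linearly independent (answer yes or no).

Form the matrix with these vectors as rows and row reduce.
R2 ← R2 + R1: [0, 1, -1, 1, -5]
2 nonzero rows, so the 2 vectors span a space of dimension 2.
Since 2 = 2, the vectors are linearly independent.

yes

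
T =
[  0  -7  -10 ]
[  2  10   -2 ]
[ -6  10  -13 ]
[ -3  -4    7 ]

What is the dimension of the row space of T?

Row reduce to echelon form.
Swap R1 ↔ R2
R3 ← R3 + (3)·R1: [0, 40, -19]
R4 ← R4 + (3/2)·R1: [0, 11, 4]
R3 ← R3 + (40/7)·R2: [0, 0, -533/7]
R4 ← R4 + (11/7)·R2: [0, 0, -82/7]
R4 ← R4 − (2/13)·R3: [0, 0, 0]
Echelon form has 3 nonzero rows, so rank(T) = 3.
The row space has dimension equal to the rank: 3.

3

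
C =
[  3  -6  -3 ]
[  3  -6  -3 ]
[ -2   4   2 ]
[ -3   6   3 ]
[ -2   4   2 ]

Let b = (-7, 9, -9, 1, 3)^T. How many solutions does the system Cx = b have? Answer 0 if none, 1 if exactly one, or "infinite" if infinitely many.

0

Row reduce the augmented matrix [C | b].
R2 ← R2 − R1: [0, 0, 0, 16]
R3 ← R3 + (2/3)·R1: [0, 0, 0, -41/3]
R4 ← R4 + R1: [0, 0, 0, -6]
R5 ← R5 + (2/3)·R1: [0, 0, 0, -5/3]
R3 ← R3 + (41/48)·R2: [0, 0, 0, 0]
R4 ← R4 + (3/8)·R2: [0, 0, 0, 0]
R5 ← R5 + (5/48)·R2: [0, 0, 0, 0]
The echelon form has 2 nonzero rows; the last pivot sits in the augmented column, so rank(C) = 1 but rank([C|b]) = 2.
Since the ranks differ, the system is inconsistent.
It has no solutions.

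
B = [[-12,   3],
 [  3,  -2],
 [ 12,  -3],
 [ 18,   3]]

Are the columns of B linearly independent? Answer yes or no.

Row reduce B to echelon form.
R2 ← R2 + (1/4)·R1: [0, -5/4]
R3 ← R3 + R1: [0, 0]
R4 ← R4 + (3/2)·R1: [0, 15/2]
R4 ← R4 + (6)·R2: [0, 0]
2 pivots among 2 columns.
Every column is a pivot column, so the columns are linearly independent.

yes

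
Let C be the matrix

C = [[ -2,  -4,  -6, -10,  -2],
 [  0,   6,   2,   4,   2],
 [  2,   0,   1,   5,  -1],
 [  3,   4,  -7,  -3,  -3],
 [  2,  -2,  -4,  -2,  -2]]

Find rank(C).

Row reduce to echelon form.
R3 ← R3 + R1: [0, -4, -5, -5, -3]
R4 ← R4 + (3/2)·R1: [0, -2, -16, -18, -6]
R5 ← R5 + R1: [0, -6, -10, -12, -4]
R3 ← R3 + (2/3)·R2: [0, 0, -11/3, -7/3, -5/3]
R4 ← R4 + (1/3)·R2: [0, 0, -46/3, -50/3, -16/3]
R5 ← R5 + R2: [0, 0, -8, -8, -2]
R4 ← R4 − (46/11)·R3: [0, 0, 0, -76/11, 18/11]
R5 ← R5 − (24/11)·R3: [0, 0, 0, -32/11, 18/11]
R5 ← R5 − (8/19)·R4: [0, 0, 0, 0, 18/19]
Echelon form has 5 nonzero rows, so rank(C) = 5.

5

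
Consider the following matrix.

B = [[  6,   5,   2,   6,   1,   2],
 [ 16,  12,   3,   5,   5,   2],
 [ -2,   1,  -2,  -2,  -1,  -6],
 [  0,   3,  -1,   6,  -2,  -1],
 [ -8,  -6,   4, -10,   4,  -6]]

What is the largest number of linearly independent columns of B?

5

Row reduce to echelon form.
R2 ← R2 − (8/3)·R1: [0, -4/3, -7/3, -11, 7/3, -10/3]
R3 ← R3 + (1/3)·R1: [0, 8/3, -4/3, 0, -2/3, -16/3]
R5 ← R5 + (4/3)·R1: [0, 2/3, 20/3, -2, 16/3, -10/3]
R3 ← R3 + (2)·R2: [0, 0, -6, -22, 4, -12]
R4 ← R4 + (9/4)·R2: [0, 0, -25/4, -75/4, 13/4, -17/2]
R5 ← R5 + (1/2)·R2: [0, 0, 11/2, -15/2, 13/2, -5]
R4 ← R4 − (25/24)·R3: [0, 0, 0, 25/6, -11/12, 4]
R5 ← R5 + (11/12)·R3: [0, 0, 0, -83/3, 61/6, -16]
R5 ← R5 + (166/25)·R4: [0, 0, 0, 0, 102/25, 264/25]
Echelon form has 5 nonzero rows, so rank(B) = 5.
The rank gives the maximum number of linearly independent columns: 5.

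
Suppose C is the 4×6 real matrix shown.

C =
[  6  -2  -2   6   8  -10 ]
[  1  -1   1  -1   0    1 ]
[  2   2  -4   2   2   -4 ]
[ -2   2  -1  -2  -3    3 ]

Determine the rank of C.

Row reduce to echelon form.
R2 ← R2 − (1/6)·R1: [0, -2/3, 4/3, -2, -4/3, 8/3]
R3 ← R3 − (1/3)·R1: [0, 8/3, -10/3, 0, -2/3, -2/3]
R4 ← R4 + (1/3)·R1: [0, 4/3, -5/3, 0, -1/3, -1/3]
R3 ← R3 + (4)·R2: [0, 0, 2, -8, -6, 10]
R4 ← R4 + (2)·R2: [0, 0, 1, -4, -3, 5]
R4 ← R4 − (1/2)·R3: [0, 0, 0, 0, 0, 0]
Echelon form has 3 nonzero rows, so rank(C) = 3.

3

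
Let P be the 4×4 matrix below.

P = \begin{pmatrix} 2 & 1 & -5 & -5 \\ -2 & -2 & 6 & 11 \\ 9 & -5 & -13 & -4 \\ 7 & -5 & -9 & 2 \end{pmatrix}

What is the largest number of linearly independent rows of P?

3

Row reduce to echelon form.
R2 ← R2 + R1: [0, -1, 1, 6]
R3 ← R3 − (9/2)·R1: [0, -19/2, 19/2, 37/2]
R4 ← R4 − (7/2)·R1: [0, -17/2, 17/2, 39/2]
R3 ← R3 − (19/2)·R2: [0, 0, 0, -77/2]
R4 ← R4 − (17/2)·R2: [0, 0, 0, -63/2]
R4 ← R4 − (9/11)·R3: [0, 0, 0, 0]
Echelon form has 3 nonzero rows, so rank(P) = 3.
The rank gives the maximum number of linearly independent rows: 3.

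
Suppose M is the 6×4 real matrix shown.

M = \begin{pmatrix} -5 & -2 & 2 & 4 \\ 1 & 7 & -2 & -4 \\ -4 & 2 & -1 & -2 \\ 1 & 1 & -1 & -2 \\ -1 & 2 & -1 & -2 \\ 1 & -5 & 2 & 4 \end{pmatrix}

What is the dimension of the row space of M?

Row reduce to echelon form.
R2 ← R2 + (1/5)·R1: [0, 33/5, -8/5, -16/5]
R3 ← R3 − (4/5)·R1: [0, 18/5, -13/5, -26/5]
R4 ← R4 + (1/5)·R1: [0, 3/5, -3/5, -6/5]
R5 ← R5 − (1/5)·R1: [0, 12/5, -7/5, -14/5]
R6 ← R6 + (1/5)·R1: [0, -27/5, 12/5, 24/5]
R3 ← R3 − (6/11)·R2: [0, 0, -19/11, -38/11]
R4 ← R4 − (1/11)·R2: [0, 0, -5/11, -10/11]
R5 ← R5 − (4/11)·R2: [0, 0, -9/11, -18/11]
R6 ← R6 + (9/11)·R2: [0, 0, 12/11, 24/11]
R4 ← R4 − (5/19)·R3: [0, 0, 0, 0]
R5 ← R5 − (9/19)·R3: [0, 0, 0, 0]
R6 ← R6 + (12/19)·R3: [0, 0, 0, 0]
Echelon form has 3 nonzero rows, so rank(M) = 3.
The row space has dimension equal to the rank: 3.

3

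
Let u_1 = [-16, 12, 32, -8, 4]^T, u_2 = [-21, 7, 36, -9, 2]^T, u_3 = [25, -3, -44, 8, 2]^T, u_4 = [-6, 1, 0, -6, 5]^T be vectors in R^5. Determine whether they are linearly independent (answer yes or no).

Form the matrix with these vectors as rows and row reduce.
R2 ← R2 − (21/16)·R1: [0, -35/4, -6, 3/2, -13/4]
R3 ← R3 + (25/16)·R1: [0, 63/4, 6, -9/2, 33/4]
R4 ← R4 − (3/8)·R1: [0, -7/2, -12, -3, 7/2]
R3 ← R3 + (9/5)·R2: [0, 0, -24/5, -9/5, 12/5]
R4 ← R4 − (2/5)·R2: [0, 0, -48/5, -18/5, 24/5]
R4 ← R4 − (2)·R3: [0, 0, 0, 0, 0]
3 nonzero rows, so the 4 vectors span a space of dimension 3.
Since 3 < 4, the vectors are linearly dependent.

no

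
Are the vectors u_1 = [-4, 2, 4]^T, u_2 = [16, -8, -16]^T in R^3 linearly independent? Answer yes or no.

Form the matrix with these vectors as rows and row reduce.
R2 ← R2 + (4)·R1: [0, 0, 0]
1 nonzero row, so the 2 vectors span a space of dimension 1.
Since 1 < 2, the vectors are linearly dependent.

no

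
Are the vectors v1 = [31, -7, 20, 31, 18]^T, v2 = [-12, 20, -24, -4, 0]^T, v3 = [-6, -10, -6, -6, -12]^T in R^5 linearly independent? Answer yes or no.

Form the matrix with these vectors as rows and row reduce.
R2 ← R2 + (12/31)·R1: [0, 536/31, -504/31, 8, 216/31]
R3 ← R3 + (6/31)·R1: [0, -352/31, -66/31, 0, -264/31]
R3 ← R3 + (44/67)·R2: [0, 0, -858/67, 352/67, -264/67]
3 nonzero rows, so the 3 vectors span a space of dimension 3.
Since 3 = 3, the vectors are linearly independent.

yes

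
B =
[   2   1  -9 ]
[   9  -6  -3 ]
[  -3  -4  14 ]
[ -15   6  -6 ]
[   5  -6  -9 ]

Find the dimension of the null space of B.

0

Row reduce to echelon form.
R2 ← R2 − (9/2)·R1: [0, -21/2, 75/2]
R3 ← R3 + (3/2)·R1: [0, -5/2, 1/2]
R4 ← R4 + (15/2)·R1: [0, 27/2, -147/2]
R5 ← R5 − (5/2)·R1: [0, -17/2, 27/2]
R3 ← R3 − (5/21)·R2: [0, 0, -59/7]
R4 ← R4 + (9/7)·R2: [0, 0, -177/7]
R5 ← R5 − (17/21)·R2: [0, 0, -118/7]
R4 ← R4 − (3)·R3: [0, 0, 0]
R5 ← R5 − (2)·R3: [0, 0, 0]
3 nonzero rows, so rank(B) = 3.
B has 3 columns; by rank–nullity, nullity = 3 − 3 = 0.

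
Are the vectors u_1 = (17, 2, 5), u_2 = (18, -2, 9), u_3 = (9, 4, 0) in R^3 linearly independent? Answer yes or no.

no

Form the matrix with these vectors as rows and row reduce.
R2 ← R2 − (18/17)·R1: [0, -70/17, 63/17]
R3 ← R3 − (9/17)·R1: [0, 50/17, -45/17]
R3 ← R3 + (5/7)·R2: [0, 0, 0]
2 nonzero rows, so the 3 vectors span a space of dimension 2.
Since 2 < 3, the vectors are linearly dependent.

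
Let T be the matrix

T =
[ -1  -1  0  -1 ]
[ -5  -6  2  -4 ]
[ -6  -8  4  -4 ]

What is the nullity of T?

Row reduce to echelon form.
R2 ← R2 − (5)·R1: [0, -1, 2, 1]
R3 ← R3 − (6)·R1: [0, -2, 4, 2]
R3 ← R3 − (2)·R2: [0, 0, 0, 0]
2 nonzero rows, so rank(T) = 2.
T has 4 columns; by rank–nullity, nullity = 4 − 2 = 2.

2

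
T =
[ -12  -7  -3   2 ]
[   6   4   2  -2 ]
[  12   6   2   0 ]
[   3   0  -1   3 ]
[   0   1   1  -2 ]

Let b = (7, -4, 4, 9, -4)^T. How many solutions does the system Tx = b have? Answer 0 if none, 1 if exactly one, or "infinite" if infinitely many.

Row reduce the augmented matrix [T | b].
R2 ← R2 + (1/2)·R1: [0, 1/2, 1/2, -1, -1/2]
R3 ← R3 + R1: [0, -1, -1, 2, 11]
R4 ← R4 + (1/4)·R1: [0, -7/4, -7/4, 7/2, 43/4]
R3 ← R3 + (2)·R2: [0, 0, 0, 0, 10]
R4 ← R4 + (7/2)·R2: [0, 0, 0, 0, 9]
R5 ← R5 − (2)·R2: [0, 0, 0, 0, -3]
R4 ← R4 − (9/10)·R3: [0, 0, 0, 0, 0]
R5 ← R5 + (3/10)·R3: [0, 0, 0, 0, 0]
The echelon form has 3 nonzero rows; the last pivot sits in the augmented column, so rank(T) = 2 but rank([T|b]) = 3.
Since the ranks differ, the system is inconsistent.
It has no solutions.

0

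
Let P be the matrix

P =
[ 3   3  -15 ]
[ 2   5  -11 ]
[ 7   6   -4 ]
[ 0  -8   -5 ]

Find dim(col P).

3

Row reduce to echelon form.
R2 ← R2 − (2/3)·R1: [0, 3, -1]
R3 ← R3 − (7/3)·R1: [0, -1, 31]
R3 ← R3 + (1/3)·R2: [0, 0, 92/3]
R4 ← R4 + (8/3)·R2: [0, 0, -23/3]
R4 ← R4 + (1/4)·R3: [0, 0, 0]
Echelon form has 3 nonzero rows, so rank(P) = 3.
The column space has dimension equal to the rank: 3.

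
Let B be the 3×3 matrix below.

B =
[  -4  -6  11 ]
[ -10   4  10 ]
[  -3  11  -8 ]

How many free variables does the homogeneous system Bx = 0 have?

Row reduce to echelon form.
R2 ← R2 − (5/2)·R1: [0, 19, -35/2]
R3 ← R3 − (3/4)·R1: [0, 31/2, -65/4]
R3 ← R3 − (31/38)·R2: [0, 0, -75/38]
3 nonzero rows, so rank(B) = 3.
B has 3 columns; by rank–nullity, nullity = 3 − 3 = 0.

0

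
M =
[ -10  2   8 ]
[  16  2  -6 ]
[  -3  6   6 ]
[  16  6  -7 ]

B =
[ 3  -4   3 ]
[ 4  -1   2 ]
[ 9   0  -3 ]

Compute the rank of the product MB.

3

First compute MB:
[[ 50,  38, -50],
 [  2, -66,  70],
 [ 69,   6, -15],
 [  9, -70,  81]]
Now row reduce the product.
R2 ← R2 − (1/25)·R1: [0, -1688/25, 72]
R3 ← R3 − (69/50)·R1: [0, -1161/25, 54]
R4 ← R4 − (9/50)·R1: [0, -1921/25, 90]
R3 ← R3 − (1161/1688)·R2: [0, 0, 945/211]
R4 ← R4 − (1921/1688)·R2: [0, 0, 1701/211]
R4 ← R4 − (9/5)·R3: [0, 0, 0]
3 nonzero rows, so rank(MB) = 3.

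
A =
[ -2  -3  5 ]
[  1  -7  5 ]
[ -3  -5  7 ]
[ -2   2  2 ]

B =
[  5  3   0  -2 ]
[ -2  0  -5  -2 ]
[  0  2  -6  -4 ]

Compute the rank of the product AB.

3

First compute AB:
[[ -4,   4, -15, -10],
 [ 19,  13,   5,  -8],
 [ -5,   5, -17, -12],
 [-14,  -2, -22,  -8]]
Now row reduce the product.
R2 ← R2 + (19/4)·R1: [0, 32, -265/4, -111/2]
R3 ← R3 − (5/4)·R1: [0, 0, 7/4, 1/2]
R4 ← R4 − (7/2)·R1: [0, -16, 61/2, 27]
R4 ← R4 + (1/2)·R2: [0, 0, -21/8, -3/4]
R4 ← R4 + (3/2)·R3: [0, 0, 0, 0]
3 nonzero rows, so rank(AB) = 3.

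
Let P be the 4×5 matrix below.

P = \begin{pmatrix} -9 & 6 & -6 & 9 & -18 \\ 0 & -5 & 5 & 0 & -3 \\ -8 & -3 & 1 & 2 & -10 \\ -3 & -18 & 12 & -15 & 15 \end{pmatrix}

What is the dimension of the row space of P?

Row reduce to echelon form.
R3 ← R3 − (8/9)·R1: [0, -25/3, 19/3, -6, 6]
R4 ← R4 − (1/3)·R1: [0, -20, 14, -18, 21]
R3 ← R3 − (5/3)·R2: [0, 0, -2, -6, 11]
R4 ← R4 − (4)·R2: [0, 0, -6, -18, 33]
R4 ← R4 − (3)·R3: [0, 0, 0, 0, 0]
Echelon form has 3 nonzero rows, so rank(P) = 3.
The row space has dimension equal to the rank: 3.

3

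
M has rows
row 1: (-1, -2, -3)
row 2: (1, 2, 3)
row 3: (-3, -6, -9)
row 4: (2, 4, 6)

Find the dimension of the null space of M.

Row reduce to echelon form.
R2 ← R2 + R1: [0, 0, 0]
R3 ← R3 − (3)·R1: [0, 0, 0]
R4 ← R4 + (2)·R1: [0, 0, 0]
1 nonzero row, so rank(M) = 1.
M has 3 columns; by rank–nullity, nullity = 3 − 1 = 2.

2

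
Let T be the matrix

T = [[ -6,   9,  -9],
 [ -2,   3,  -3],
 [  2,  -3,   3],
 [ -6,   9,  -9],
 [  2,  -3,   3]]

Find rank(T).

Row reduce to echelon form.
R2 ← R2 − (1/3)·R1: [0, 0, 0]
R3 ← R3 + (1/3)·R1: [0, 0, 0]
R4 ← R4 − R1: [0, 0, 0]
R5 ← R5 + (1/3)·R1: [0, 0, 0]
Echelon form has 1 nonzero row, so rank(T) = 1.

1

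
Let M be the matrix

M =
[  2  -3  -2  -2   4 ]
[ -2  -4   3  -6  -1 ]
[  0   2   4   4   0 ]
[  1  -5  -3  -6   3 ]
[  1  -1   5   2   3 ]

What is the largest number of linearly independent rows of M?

Row reduce to echelon form.
R2 ← R2 + R1: [0, -7, 1, -8, 3]
R4 ← R4 − (1/2)·R1: [0, -7/2, -2, -5, 1]
R5 ← R5 − (1/2)·R1: [0, 1/2, 6, 3, 1]
R3 ← R3 + (2/7)·R2: [0, 0, 30/7, 12/7, 6/7]
R4 ← R4 − (1/2)·R2: [0, 0, -5/2, -1, -1/2]
R5 ← R5 + (1/14)·R2: [0, 0, 85/14, 17/7, 17/14]
R4 ← R4 + (7/12)·R3: [0, 0, 0, 0, 0]
R5 ← R5 − (17/12)·R3: [0, 0, 0, 0, 0]
Echelon form has 3 nonzero rows, so rank(M) = 3.
The rank gives the maximum number of linearly independent rows: 3.

3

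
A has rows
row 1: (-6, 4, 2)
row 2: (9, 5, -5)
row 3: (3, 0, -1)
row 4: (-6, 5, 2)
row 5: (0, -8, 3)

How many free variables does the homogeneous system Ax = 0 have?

0

Row reduce to echelon form.
R2 ← R2 + (3/2)·R1: [0, 11, -2]
R3 ← R3 + (1/2)·R1: [0, 2, 0]
R4 ← R4 − R1: [0, 1, 0]
R3 ← R3 − (2/11)·R2: [0, 0, 4/11]
R4 ← R4 − (1/11)·R2: [0, 0, 2/11]
R5 ← R5 + (8/11)·R2: [0, 0, 17/11]
R4 ← R4 − (1/2)·R3: [0, 0, 0]
R5 ← R5 − (17/4)·R3: [0, 0, 0]
3 nonzero rows, so rank(A) = 3.
A has 3 columns; by rank–nullity, nullity = 3 − 3 = 0.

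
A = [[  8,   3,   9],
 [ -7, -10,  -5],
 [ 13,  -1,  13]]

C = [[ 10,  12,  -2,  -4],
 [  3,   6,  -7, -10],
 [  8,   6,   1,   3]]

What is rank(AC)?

3

First compute AC:
[[161, 168, -28, -35],
 [-140, -174,  79, 113],
 [231, 228,  -6,  -3]]
Now row reduce the product.
R2 ← R2 + (20/23)·R1: [0, -642/23, 1257/23, 1899/23]
R3 ← R3 − (33/23)·R1: [0, -300/23, 786/23, 1086/23]
R3 ← R3 − (50/107)·R2: [0, 0, 924/107, 924/107]
3 nonzero rows, so rank(AC) = 3.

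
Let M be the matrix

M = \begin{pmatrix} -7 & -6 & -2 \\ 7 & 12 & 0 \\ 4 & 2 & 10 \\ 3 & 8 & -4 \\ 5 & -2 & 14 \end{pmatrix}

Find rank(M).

3

Row reduce to echelon form.
R2 ← R2 + R1: [0, 6, -2]
R3 ← R3 + (4/7)·R1: [0, -10/7, 62/7]
R4 ← R4 + (3/7)·R1: [0, 38/7, -34/7]
R5 ← R5 + (5/7)·R1: [0, -44/7, 88/7]
R3 ← R3 + (5/21)·R2: [0, 0, 176/21]
R4 ← R4 − (19/21)·R2: [0, 0, -64/21]
R5 ← R5 + (22/21)·R2: [0, 0, 220/21]
R4 ← R4 + (4/11)·R3: [0, 0, 0]
R5 ← R5 − (5/4)·R3: [0, 0, 0]
Echelon form has 3 nonzero rows, so rank(M) = 3.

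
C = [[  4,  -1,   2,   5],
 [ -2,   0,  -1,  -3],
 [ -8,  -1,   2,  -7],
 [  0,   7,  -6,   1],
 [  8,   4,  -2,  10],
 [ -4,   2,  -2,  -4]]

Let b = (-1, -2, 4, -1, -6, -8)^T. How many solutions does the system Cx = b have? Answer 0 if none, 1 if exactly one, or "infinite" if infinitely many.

0

Row reduce the augmented matrix [C | b].
R2 ← R2 + (1/2)·R1: [0, -1/2, 0, -1/2, -5/2]
R3 ← R3 + (2)·R1: [0, -3, 6, 3, 2]
R5 ← R5 − (2)·R1: [0, 6, -6, 0, -4]
R6 ← R6 + R1: [0, 1, 0, 1, -9]
R3 ← R3 − (6)·R2: [0, 0, 6, 6, 17]
R4 ← R4 + (14)·R2: [0, 0, -6, -6, -36]
R5 ← R5 + (12)·R2: [0, 0, -6, -6, -34]
R6 ← R6 + (2)·R2: [0, 0, 0, 0, -14]
R4 ← R4 + R3: [0, 0, 0, 0, -19]
R5 ← R5 + R3: [0, 0, 0, 0, -17]
R5 ← R5 − (17/19)·R4: [0, 0, 0, 0, 0]
R6 ← R6 − (14/19)·R4: [0, 0, 0, 0, 0]
The echelon form has 4 nonzero rows; the last pivot sits in the augmented column, so rank(C) = 3 but rank([C|b]) = 4.
Since the ranks differ, the system is inconsistent.
It has no solutions.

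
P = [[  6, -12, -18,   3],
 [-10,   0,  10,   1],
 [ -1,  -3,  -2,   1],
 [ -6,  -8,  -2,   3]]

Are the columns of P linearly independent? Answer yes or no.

Row reduce P to echelon form.
R2 ← R2 + (5/3)·R1: [0, -20, -20, 6]
R3 ← R3 + (1/6)·R1: [0, -5, -5, 3/2]
R4 ← R4 + R1: [0, -20, -20, 6]
R3 ← R3 − (1/4)·R2: [0, 0, 0, 0]
R4 ← R4 − R2: [0, 0, 0, 0]
2 pivots among 4 columns.
Only 2 < 4 pivot columns, so the columns are linearly dependent.

no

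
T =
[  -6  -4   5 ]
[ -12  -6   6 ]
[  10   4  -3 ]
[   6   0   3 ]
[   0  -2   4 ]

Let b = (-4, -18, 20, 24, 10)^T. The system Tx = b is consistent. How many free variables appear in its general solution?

Row reduce the augmented matrix [T | b].
R2 ← R2 − (2)·R1: [0, 2, -4, -10]
R3 ← R3 + (5/3)·R1: [0, -8/3, 16/3, 40/3]
R4 ← R4 + R1: [0, -4, 8, 20]
R3 ← R3 + (4/3)·R2: [0, 0, 0, 0]
R4 ← R4 + (2)·R2: [0, 0, 0, 0]
R5 ← R5 + R2: [0, 0, 0, 0]
The echelon form has 2 nonzero rows, and every pivot lies in the first 3 columns, so rank(T) = rank([T|b]) = 2.
The system is consistent.
Free variables = (unknowns) − (rank) = 3 − 2 = 1.

1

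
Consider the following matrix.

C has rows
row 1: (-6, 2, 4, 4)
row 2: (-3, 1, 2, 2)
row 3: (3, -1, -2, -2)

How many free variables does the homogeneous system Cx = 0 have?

Row reduce to echelon form.
R2 ← R2 − (1/2)·R1: [0, 0, 0, 0]
R3 ← R3 + (1/2)·R1: [0, 0, 0, 0]
1 nonzero row, so rank(C) = 1.
C has 4 columns; by rank–nullity, nullity = 4 − 1 = 3.

3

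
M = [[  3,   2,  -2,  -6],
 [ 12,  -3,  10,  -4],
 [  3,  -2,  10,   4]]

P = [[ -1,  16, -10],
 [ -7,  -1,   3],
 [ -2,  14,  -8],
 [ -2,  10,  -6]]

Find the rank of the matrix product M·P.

3

First compute MP:
[[ -1, -42,  28],
 [ -3, 295, -185],
 [-17, 230, -140]]
Now row reduce the product.
R2 ← R2 − (3)·R1: [0, 421, -269]
R3 ← R3 − (17)·R1: [0, 944, -616]
R3 ← R3 − (944/421)·R2: [0, 0, -5400/421]
3 nonzero rows, so rank(MP) = 3.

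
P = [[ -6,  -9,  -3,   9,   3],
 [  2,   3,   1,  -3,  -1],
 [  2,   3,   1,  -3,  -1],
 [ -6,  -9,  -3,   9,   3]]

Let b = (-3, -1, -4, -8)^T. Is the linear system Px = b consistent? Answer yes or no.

no

Row reduce the augmented matrix [P | b].
R2 ← R2 + (1/3)·R1: [0, 0, 0, 0, 0, -2]
R3 ← R3 + (1/3)·R1: [0, 0, 0, 0, 0, -5]
R4 ← R4 − R1: [0, 0, 0, 0, 0, -5]
R3 ← R3 − (5/2)·R2: [0, 0, 0, 0, 0, 0]
R4 ← R4 − (5/2)·R2: [0, 0, 0, 0, 0, 0]
The echelon form has 2 nonzero rows; the last pivot sits in the augmented column, so rank(P) = 1 but rank([P|b]) = 2.
Since the ranks differ, the system is inconsistent.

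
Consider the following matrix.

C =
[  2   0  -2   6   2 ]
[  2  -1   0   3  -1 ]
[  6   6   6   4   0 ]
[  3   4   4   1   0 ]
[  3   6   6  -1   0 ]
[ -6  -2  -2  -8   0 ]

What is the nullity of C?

Row reduce to echelon form.
R2 ← R2 − R1: [0, -1, 2, -3, -3]
R3 ← R3 − (3)·R1: [0, 6, 12, -14, -6]
R4 ← R4 − (3/2)·R1: [0, 4, 7, -8, -3]
R5 ← R5 − (3/2)·R1: [0, 6, 9, -10, -3]
R6 ← R6 + (3)·R1: [0, -2, -8, 10, 6]
R3 ← R3 + (6)·R2: [0, 0, 24, -32, -24]
R4 ← R4 + (4)·R2: [0, 0, 15, -20, -15]
R5 ← R5 + (6)·R2: [0, 0, 21, -28, -21]
R6 ← R6 − (2)·R2: [0, 0, -12, 16, 12]
R4 ← R4 − (5/8)·R3: [0, 0, 0, 0, 0]
R5 ← R5 − (7/8)·R3: [0, 0, 0, 0, 0]
R6 ← R6 + (1/2)·R3: [0, 0, 0, 0, 0]
3 nonzero rows, so rank(C) = 3.
C has 5 columns; by rank–nullity, nullity = 5 − 3 = 2.

2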